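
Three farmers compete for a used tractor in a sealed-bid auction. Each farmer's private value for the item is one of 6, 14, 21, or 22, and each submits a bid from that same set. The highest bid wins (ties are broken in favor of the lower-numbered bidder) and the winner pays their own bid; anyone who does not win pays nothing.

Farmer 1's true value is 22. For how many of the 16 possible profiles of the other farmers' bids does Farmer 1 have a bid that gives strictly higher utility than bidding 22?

9

Others bid (6, 6): truth gives 0; bid 6 gives 16 > 0. Violating.
Others bid (6, 14): truth gives 0; bid 14 gives 8 > 0. Violating.
Others bid (6, 21): truth gives 0; bid 21 gives 1 > 0. Violating.
Others bid (14, 6): truth gives 0; bid 14 gives 8 > 0. Violating.
Others bid (6, 22): truth gives 0; no alternative beats it.
Others bid (14, 22): truth gives 0; no alternative beats it.
(Checking all 16 profiles: 9 have a profitable deviation, 7 do not.)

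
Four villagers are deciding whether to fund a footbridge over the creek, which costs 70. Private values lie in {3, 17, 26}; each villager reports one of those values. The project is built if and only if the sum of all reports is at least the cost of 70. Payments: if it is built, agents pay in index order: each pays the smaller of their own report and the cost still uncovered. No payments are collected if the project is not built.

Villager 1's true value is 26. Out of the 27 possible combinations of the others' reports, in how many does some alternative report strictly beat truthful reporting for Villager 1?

Others report (3, 26, 26): truth gives 0; report 17 gives 9 > 0. Violating.
Others report (17, 17, 26): truth gives 0; report 17 gives 9 > 0. Violating.
Others report (17, 26, 17): truth gives 0; report 17 gives 9 > 0. Violating.
Others report (17, 26, 26): truth gives 0; report 3 gives 23 > 0. Violating.
Others report (3, 3, 3): truth gives 0; no alternative beats it.
Others report (3, 3, 17): truth gives 0; no alternative beats it.
(Checking all 27 profiles: 10 have a profitable deviation, 17 do not.)

10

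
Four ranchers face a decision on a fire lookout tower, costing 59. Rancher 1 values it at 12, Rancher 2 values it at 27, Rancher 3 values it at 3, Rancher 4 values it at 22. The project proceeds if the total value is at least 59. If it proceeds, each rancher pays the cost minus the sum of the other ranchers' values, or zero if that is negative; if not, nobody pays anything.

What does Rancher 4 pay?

17

Total value 64 ≥ cost 59, so the project is built.
The other ranchers' values sum to 42.
Cost minus that sum is 59 - 42 = 17.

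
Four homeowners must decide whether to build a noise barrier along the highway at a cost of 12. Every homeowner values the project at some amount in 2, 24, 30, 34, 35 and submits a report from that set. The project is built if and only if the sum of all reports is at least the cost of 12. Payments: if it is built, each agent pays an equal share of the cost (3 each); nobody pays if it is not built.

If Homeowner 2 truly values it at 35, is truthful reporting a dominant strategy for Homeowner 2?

Check each profile of the others' reports and compare truth against every alternative report.
Others report (2, 2, 2): truth gives 32, best alternative gives 32.
Others report (2, 2, 24): truth gives 32, best alternative gives 32.
Others report (2, 2, 30): truth gives 32, best alternative gives 32.
Others report (2, 2, 34): truth gives 32, best alternative gives 32.
Others report (2, 2, 35): truth gives 32, best alternative gives 32.
Others report (2, 24, 2): truth gives 32, best alternative gives 32.
(Remaining 119 profiles checked similarly; truth is weakly best in each.)
In every case the truthful report is at least as good as any alternative, so it is a dominant strategy.

Yes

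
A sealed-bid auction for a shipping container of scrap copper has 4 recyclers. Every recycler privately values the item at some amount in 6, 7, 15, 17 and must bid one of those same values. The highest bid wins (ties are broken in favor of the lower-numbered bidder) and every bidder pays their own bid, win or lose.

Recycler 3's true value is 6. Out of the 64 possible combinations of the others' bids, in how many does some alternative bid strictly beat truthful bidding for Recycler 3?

2

Others bid (6, 6, 6): truth gives -6; bid 7 gives -1 > -6. Violating.
Others bid (6, 6, 7): truth gives -6; bid 7 gives -1 > -6. Violating.
Others bid (6, 6, 15): truth gives -6; no alternative beats it.
Others bid (6, 6, 17): truth gives -6; no alternative beats it.
(Checking all 64 profiles: 2 have a profitable deviation, 62 do not.)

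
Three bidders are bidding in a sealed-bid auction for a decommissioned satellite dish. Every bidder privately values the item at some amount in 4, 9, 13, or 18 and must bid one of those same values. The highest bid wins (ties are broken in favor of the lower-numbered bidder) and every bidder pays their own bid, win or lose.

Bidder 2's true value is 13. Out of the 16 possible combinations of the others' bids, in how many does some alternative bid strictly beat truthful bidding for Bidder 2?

12

Others bid (4, 4): truth gives 0; bid 9 gives 4 > 0. Violating.
Others bid (4, 9): truth gives 0; bid 9 gives 4 > 0. Violating.
Others bid (4, 18): truth gives -13; bid 4 gives -4 > -13. Violating.
Others bid (9, 18): truth gives -13; bid 4 gives -4 > -13. Violating.
Others bid (4, 13): truth gives 0; no alternative beats it.
Others bid (9, 4): truth gives 0; no alternative beats it.
(Checking all 16 profiles: 12 have a profitable deviation, 4 do not.)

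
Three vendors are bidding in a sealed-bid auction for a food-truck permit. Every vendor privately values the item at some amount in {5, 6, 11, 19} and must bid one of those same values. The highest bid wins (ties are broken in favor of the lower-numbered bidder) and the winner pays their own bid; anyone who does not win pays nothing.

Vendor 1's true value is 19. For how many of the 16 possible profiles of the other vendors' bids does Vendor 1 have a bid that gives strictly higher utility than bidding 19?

9

Others bid (5, 5): truth gives 0; bid 5 gives 14 > 0. Violating.
Others bid (5, 6): truth gives 0; bid 6 gives 13 > 0. Violating.
Others bid (5, 11): truth gives 0; bid 11 gives 8 > 0. Violating.
Others bid (6, 5): truth gives 0; bid 6 gives 13 > 0. Violating.
Others bid (5, 19): truth gives 0; no alternative beats it.
Others bid (6, 19): truth gives 0; no alternative beats it.
(Checking all 16 profiles: 9 have a profitable deviation, 7 do not.)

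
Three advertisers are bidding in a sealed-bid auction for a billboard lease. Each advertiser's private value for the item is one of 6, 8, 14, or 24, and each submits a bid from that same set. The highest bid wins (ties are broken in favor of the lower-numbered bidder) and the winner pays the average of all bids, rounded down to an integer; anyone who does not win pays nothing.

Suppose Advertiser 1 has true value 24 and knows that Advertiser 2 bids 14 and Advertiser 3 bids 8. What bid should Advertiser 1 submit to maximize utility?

14

Bid 6: loses, pays 0, utility 0.
Bid 8: loses, pays 0, utility 0.
Bid 14: wins, pays 12, utility 24 - 12 = 12.
Bid 24: wins, pays 15, utility 24 - 15 = 9.
The best choice is 14 with utility 12.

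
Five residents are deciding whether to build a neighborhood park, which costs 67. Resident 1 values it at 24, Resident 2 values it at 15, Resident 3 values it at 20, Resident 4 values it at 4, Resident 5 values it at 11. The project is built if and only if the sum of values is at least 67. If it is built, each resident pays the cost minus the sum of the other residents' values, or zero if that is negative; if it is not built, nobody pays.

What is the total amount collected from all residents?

Total value 74 ≥ cost 67, so it is built.
Resident 1: others sum to 50; max(0, 67 - 50) = 17.
Resident 2: others sum to 59; max(0, 67 - 59) = 8.
Resident 3: others sum to 54; max(0, 67 - 54) = 13.
Resident 4: others sum to 70; max(0, 67 - 70) = 0.
Resident 5: others sum to 63; max(0, 67 - 63) = 4.
Total collected = 17 + 8 + 13 + 0 + 4 = 42.

42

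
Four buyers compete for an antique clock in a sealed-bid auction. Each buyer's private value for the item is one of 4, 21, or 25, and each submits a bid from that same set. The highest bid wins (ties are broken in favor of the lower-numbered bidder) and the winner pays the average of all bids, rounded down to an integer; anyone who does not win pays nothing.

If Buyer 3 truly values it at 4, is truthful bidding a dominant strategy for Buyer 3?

Check each profile of the others' bids and compare truth against every alternative bid.
Others bid (4, 4, 21): truth gives 0, best alternative gives -8.
Others bid (4, 4, 4): truth gives 0, best alternative gives -4.
Others bid (4, 4, 25): truth gives 0, best alternative gives 0.
Others bid (4, 21, 4): truth gives 0, best alternative gives 0.
Others bid (4, 21, 21): truth gives 0, best alternative gives 0.
Others bid (4, 21, 25): truth gives 0, best alternative gives 0.
(Remaining 21 profiles checked similarly; truth is weakly best in each.)
In every case the truthful bid is at least as good as any alternative, so it is a dominant strategy.

Yes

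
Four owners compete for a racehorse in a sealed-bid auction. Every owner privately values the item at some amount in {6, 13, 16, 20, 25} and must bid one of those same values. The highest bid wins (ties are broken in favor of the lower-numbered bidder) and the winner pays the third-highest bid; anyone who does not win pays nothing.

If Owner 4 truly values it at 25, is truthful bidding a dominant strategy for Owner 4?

Yes

Check each profile of the others' bids and compare truth against every alternative bid.
Others bid (6, 6, 20): truth gives 19, best alternative gives 0.
Others bid (6, 20, 6): truth gives 19, best alternative gives 0.
Others bid (20, 6, 6): truth gives 19, best alternative gives 0.
Others bid (6, 13, 20): truth gives 12, best alternative gives 0.
Others bid (6, 20, 13): truth gives 12, best alternative gives 0.
Others bid (13, 6, 20): truth gives 12, best alternative gives 0.
(Remaining 119 profiles checked similarly; truth is weakly best in each.)
In every case the truthful bid is at least as good as any alternative, so it is a dominant strategy.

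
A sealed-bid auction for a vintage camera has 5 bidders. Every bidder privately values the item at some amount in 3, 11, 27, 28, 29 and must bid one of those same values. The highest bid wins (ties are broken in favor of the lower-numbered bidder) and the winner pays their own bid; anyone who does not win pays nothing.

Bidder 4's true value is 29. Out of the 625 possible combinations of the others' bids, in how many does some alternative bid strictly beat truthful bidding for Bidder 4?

108

Others bid (3, 3, 3, 3): truth gives 0; bid 11 gives 18 > 0. Violating.
Others bid (3, 3, 3, 11): truth gives 0; bid 11 gives 18 > 0. Violating.
Others bid (3, 3, 3, 27): truth gives 0; bid 27 gives 2 > 0. Violating.
Others bid (3, 3, 3, 28): truth gives 0; bid 28 gives 1 > 0. Violating.
Others bid (3, 3, 3, 29): truth gives 0; no alternative beats it.
Others bid (3, 3, 11, 29): truth gives 0; no alternative beats it.
(Checking all 625 profiles: 108 have a profitable deviation, 517 do not.)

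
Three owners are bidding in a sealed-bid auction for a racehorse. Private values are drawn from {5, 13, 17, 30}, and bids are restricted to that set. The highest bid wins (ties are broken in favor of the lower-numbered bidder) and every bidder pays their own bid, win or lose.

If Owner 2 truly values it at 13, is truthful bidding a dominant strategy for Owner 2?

Consider the case where Owner 1 bids 5 and Owner 3 bids 17.
Truthful bid 13: loses but pays 13, utility -13.
Bid 5 instead: loses but pays 5, utility -5.
Since -5 > -13, bidding 5 is strictly better here, so truthful bidding is not dominant.

No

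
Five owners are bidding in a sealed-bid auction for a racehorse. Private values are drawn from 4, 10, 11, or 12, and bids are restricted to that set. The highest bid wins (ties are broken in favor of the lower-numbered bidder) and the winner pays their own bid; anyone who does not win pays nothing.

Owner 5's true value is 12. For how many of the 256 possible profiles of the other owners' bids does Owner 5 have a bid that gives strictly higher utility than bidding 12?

16

Others bid (4, 4, 4, 4): truth gives 0; bid 10 gives 2 > 0. Violating.
Others bid (4, 4, 4, 10): truth gives 0; bid 11 gives 1 > 0. Violating.
Others bid (4, 4, 10, 4): truth gives 0; bid 11 gives 1 > 0. Violating.
Others bid (4, 4, 10, 10): truth gives 0; bid 11 gives 1 > 0. Violating.
Others bid (4, 4, 4, 11): truth gives 0; no alternative beats it.
Others bid (4, 4, 4, 12): truth gives 0; no alternative beats it.
(Checking all 256 profiles: 16 have a profitable deviation, 240 do not.)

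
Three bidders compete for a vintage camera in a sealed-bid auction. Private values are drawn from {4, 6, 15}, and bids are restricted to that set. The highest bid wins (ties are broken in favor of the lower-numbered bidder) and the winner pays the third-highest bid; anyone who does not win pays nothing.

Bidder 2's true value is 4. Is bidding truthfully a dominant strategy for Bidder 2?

Check each profile of the others' bids and compare truth against every alternative bid.
Others bid (4, 4): truth gives 0, best alternative gives 0.
Others bid (4, 6): truth gives 0, best alternative gives 0.
Others bid (4, 15): truth gives 0, best alternative gives 0.
Others bid (6, 4): truth gives 0, best alternative gives 0.
Others bid (6, 6): truth gives 0, best alternative gives 0.
Others bid (6, 15): truth gives 0, best alternative gives 0.
(Remaining 3 profiles checked similarly; truth is weakly best in each.)
In every case the truthful bid is at least as good as any alternative, so it is a dominant strategy.

Yes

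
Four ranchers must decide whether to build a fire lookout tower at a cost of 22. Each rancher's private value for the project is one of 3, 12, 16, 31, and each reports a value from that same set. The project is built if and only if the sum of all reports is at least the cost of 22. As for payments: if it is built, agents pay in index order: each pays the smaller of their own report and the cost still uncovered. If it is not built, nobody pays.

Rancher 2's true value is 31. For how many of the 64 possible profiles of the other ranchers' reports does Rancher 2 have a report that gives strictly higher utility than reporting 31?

47

Others report (3, 3, 3): truth gives 12; report 16 gives 15 > 12. Violating.
Others report (3, 3, 12): truth gives 12; report 12 gives 19 > 12. Violating.
Others report (3, 3, 16): truth gives 12; report 3 gives 28 > 12. Violating.
Others report (3, 3, 31): truth gives 12; report 3 gives 28 > 12. Violating.
Others report (12, 3, 3): truth gives 21; no alternative beats it.
Others report (31, 3, 3): truth gives 31; no alternative beats it.
(Checking all 64 profiles: 47 have a profitable deviation, 17 do not.)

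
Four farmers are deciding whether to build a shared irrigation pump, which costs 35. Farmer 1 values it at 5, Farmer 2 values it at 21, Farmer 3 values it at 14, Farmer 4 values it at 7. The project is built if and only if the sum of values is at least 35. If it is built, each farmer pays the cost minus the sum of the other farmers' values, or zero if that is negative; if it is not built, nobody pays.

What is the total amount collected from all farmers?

11

Total value 47 ≥ cost 35, so it is built.
Farmer 1: others sum to 42; max(0, 35 - 42) = 0.
Farmer 2: others sum to 26; max(0, 35 - 26) = 9.
Farmer 3: others sum to 33; max(0, 35 - 33) = 2.
Farmer 4: others sum to 40; max(0, 35 - 40) = 0.
Total collected = 0 + 9 + 2 + 0 = 11.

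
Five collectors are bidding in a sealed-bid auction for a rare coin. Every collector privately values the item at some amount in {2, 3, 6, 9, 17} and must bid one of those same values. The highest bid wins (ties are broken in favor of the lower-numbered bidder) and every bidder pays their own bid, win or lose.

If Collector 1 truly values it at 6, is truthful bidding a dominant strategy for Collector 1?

Consider the case where Collector 2 bids 2, Collector 3 bids 2, Collector 4 bids 2 and Collector 5 bids 2.
Truthful bid 6: wins, pays 6, utility 6 - 6 = 0.
Bid 2 instead: wins, pays 2, utility 6 - 2 = 4.
Since 4 > 0, bidding 2 is strictly better here, so truthful bidding is not dominant.

No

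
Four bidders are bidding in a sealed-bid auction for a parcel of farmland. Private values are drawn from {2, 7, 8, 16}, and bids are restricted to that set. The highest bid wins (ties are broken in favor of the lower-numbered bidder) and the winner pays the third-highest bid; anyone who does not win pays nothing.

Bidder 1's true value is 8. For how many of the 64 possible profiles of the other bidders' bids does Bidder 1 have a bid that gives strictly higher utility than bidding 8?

Others bid (2, 2, 16): truth gives 0; bid 16 gives 6 > 0. Violating.
Others bid (2, 7, 16): truth gives 0; bid 16 gives 1 > 0. Violating.
Others bid (2, 16, 2): truth gives 0; bid 16 gives 6 > 0. Violating.
Others bid (2, 16, 7): truth gives 0; bid 16 gives 1 > 0. Violating.
Others bid (2, 2, 2): truth gives 6; no alternative beats it.
Others bid (2, 2, 7): truth gives 6; no alternative beats it.
(Checking all 64 profiles: 12 have a profitable deviation, 52 do not.)

12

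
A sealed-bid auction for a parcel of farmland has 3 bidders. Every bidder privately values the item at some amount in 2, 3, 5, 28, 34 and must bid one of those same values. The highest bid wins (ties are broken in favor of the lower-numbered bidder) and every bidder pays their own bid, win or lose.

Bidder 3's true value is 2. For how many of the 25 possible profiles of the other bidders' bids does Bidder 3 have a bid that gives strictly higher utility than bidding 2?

Others bid (2, 2): truth gives -2; bid 3 gives -1 > -2. Violating.
Others bid (2, 3): truth gives -2; no alternative beats it.
Others bid (2, 5): truth gives -2; no alternative beats it.
(Checking all 25 profiles: 1 has a profitable deviation, 24 do not.)

1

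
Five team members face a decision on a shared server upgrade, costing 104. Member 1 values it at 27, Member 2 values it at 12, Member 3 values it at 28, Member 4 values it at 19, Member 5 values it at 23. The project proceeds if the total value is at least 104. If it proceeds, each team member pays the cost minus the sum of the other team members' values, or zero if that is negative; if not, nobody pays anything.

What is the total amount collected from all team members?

84

Total value 109 ≥ cost 104, so it is built.
Member 1: others sum to 82; max(0, 104 - 82) = 22.
Member 2: others sum to 97; max(0, 104 - 97) = 7.
Member 3: others sum to 81; max(0, 104 - 81) = 23.
Member 4: others sum to 90; max(0, 104 - 90) = 14.
Member 5: others sum to 86; max(0, 104 - 86) = 18.
Total collected = 22 + 7 + 23 + 14 + 18 = 84.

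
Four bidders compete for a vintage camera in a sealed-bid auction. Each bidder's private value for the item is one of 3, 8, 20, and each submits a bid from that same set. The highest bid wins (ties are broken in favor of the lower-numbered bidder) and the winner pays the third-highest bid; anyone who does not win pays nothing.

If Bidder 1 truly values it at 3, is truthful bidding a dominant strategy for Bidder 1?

Check each profile of the others' bids and compare truth against every alternative bid.
Others bid (3, 8, 8): truth gives 0, best alternative gives -5.
Others bid (8, 3, 8): truth gives 0, best alternative gives -5.
Others bid (8, 8, 3): truth gives 0, best alternative gives -5.
Others bid (8, 8, 8): truth gives 0, best alternative gives -5.
Others bid (3, 3, 3): truth gives 0, best alternative gives 0.
Others bid (3, 3, 8): truth gives 0, best alternative gives 0.
(Remaining 21 profiles checked similarly; truth is weakly best in each.)
In every case the truthful bid is at least as good as any alternative, so it is a dominant strategy.

Yes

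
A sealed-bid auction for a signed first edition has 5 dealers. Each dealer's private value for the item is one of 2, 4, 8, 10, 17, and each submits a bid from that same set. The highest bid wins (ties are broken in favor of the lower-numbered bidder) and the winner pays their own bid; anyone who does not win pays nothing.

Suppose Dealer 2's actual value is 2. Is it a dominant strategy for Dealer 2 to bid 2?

Yes

Check each profile of the others' bids and compare truth against every alternative bid.
Others bid (2, 2, 2, 2): truth gives 0, best alternative gives -2.
Others bid (2, 2, 2, 4): truth gives 0, best alternative gives -2.
Others bid (2, 2, 4, 2): truth gives 0, best alternative gives -2.
Others bid (2, 2, 4, 4): truth gives 0, best alternative gives -2.
Others bid (2, 4, 2, 2): truth gives 0, best alternative gives -2.
Others bid (2, 4, 2, 4): truth gives 0, best alternative gives -2.
(Remaining 619 profiles checked similarly; truth is weakly best in each.)
In every case the truthful bid is at least as good as any alternative, so it is a dominant strategy.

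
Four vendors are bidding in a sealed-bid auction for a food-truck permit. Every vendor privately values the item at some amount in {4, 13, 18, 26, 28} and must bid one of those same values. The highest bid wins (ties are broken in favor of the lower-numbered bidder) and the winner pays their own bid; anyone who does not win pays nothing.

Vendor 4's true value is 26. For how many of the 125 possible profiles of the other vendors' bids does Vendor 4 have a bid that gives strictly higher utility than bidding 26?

8

Others bid (4, 4, 4): truth gives 0; bid 13 gives 13 > 0. Violating.
Others bid (4, 4, 13): truth gives 0; bid 18 gives 8 > 0. Violating.
Others bid (4, 13, 4): truth gives 0; bid 18 gives 8 > 0. Violating.
Others bid (4, 13, 13): truth gives 0; bid 18 gives 8 > 0. Violating.
Others bid (4, 4, 18): truth gives 0; no alternative beats it.
Others bid (4, 4, 26): truth gives 0; no alternative beats it.
(Checking all 125 profiles: 8 have a profitable deviation, 117 do not.)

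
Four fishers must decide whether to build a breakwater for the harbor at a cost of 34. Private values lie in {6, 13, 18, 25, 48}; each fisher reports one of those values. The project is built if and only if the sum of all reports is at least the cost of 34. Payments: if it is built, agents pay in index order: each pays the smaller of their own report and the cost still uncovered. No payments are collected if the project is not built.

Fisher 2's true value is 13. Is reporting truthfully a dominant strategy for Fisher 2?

Consider the case where Fisher 1 reports 6, Fisher 3 reports 6 and Fisher 4 reports 18.
Truthful report 13: project built, pays 13, utility 13 - 13 = 0.
Report 6 instead: project built, pays 6, utility 13 - 6 = 7.
Since 7 > 0, reporting 6 is strictly better here, so truthful reporting is not dominant.

No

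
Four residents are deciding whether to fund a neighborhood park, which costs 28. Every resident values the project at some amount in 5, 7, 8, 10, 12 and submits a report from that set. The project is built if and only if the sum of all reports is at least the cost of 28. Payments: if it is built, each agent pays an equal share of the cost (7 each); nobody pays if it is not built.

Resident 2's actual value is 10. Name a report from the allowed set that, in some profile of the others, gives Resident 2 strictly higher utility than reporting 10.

12

Suppose Resident 1 reports 5, Resident 3 reports 5 and Resident 4 reports 7.
Report 10: project not built, utility 0.
Report 12: project built, pays 7, utility 10 - 7 = 3.
So reporting 12 beats truth here (3 > 0).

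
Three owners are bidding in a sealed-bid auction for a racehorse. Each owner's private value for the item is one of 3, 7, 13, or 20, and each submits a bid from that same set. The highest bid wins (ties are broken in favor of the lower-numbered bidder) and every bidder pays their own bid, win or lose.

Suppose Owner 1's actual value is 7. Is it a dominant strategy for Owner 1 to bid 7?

No

Consider the case where Owner 2 bids 3 and Owner 3 bids 3.
Truthful bid 7: wins, pays 7, utility 7 - 7 = 0.
Bid 3 instead: wins, pays 3, utility 7 - 3 = 4.
Since 4 > 0, bidding 3 is strictly better here, so truthful bidding is not dominant.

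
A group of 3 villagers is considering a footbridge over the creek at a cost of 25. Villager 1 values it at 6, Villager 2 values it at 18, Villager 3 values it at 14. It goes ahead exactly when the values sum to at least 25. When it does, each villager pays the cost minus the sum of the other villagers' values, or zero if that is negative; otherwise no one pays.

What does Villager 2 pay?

5

Total value 38 ≥ cost 25, so the project is built.
The other villagers' values sum to 20.
Cost minus that sum is 25 - 20 = 5.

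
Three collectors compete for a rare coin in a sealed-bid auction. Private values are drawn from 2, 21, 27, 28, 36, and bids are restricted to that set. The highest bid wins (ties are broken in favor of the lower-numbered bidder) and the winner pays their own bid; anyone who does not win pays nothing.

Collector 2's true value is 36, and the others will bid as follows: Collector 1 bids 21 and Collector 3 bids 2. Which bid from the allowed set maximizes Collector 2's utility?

Bid 2: loses, pays 0, utility 0.
Bid 21: loses, pays 0, utility 0.
Bid 27: wins, pays 27, utility 36 - 27 = 9.
Bid 28: wins, pays 28, utility 36 - 28 = 8.
Bid 36: wins, pays 36, utility 36 - 36 = 0.
The best choice is 27 with utility 9.

27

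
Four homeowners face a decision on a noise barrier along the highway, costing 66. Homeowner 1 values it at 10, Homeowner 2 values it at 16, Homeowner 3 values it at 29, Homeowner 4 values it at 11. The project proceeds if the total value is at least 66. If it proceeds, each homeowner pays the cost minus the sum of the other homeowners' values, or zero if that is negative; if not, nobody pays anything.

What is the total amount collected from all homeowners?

66

Total value 66 ≥ cost 66, so it is built.
Homeowner 1: others sum to 56; max(0, 66 - 56) = 10.
Homeowner 2: others sum to 50; max(0, 66 - 50) = 16.
Homeowner 3: others sum to 37; max(0, 66 - 37) = 29.
Homeowner 4: others sum to 55; max(0, 66 - 55) = 11.
Total collected = 10 + 16 + 29 + 11 = 66.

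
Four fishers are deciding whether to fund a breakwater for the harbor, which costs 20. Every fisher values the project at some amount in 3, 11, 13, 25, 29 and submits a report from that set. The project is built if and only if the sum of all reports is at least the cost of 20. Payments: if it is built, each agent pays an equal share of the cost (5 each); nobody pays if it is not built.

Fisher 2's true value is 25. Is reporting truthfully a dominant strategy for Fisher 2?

Check each profile of the others' reports and compare truth against every alternative report.
Others report (3, 3, 3): truth gives 20, best alternative gives 20.
Others report (3, 3, 11): truth gives 20, best alternative gives 20.
Others report (3, 3, 13): truth gives 20, best alternative gives 20.
Others report (3, 3, 25): truth gives 20, best alternative gives 20.
Others report (3, 3, 29): truth gives 20, best alternative gives 20.
Others report (3, 11, 3): truth gives 20, best alternative gives 20.
(Remaining 119 profiles checked similarly; truth is weakly best in each.)
In every case the truthful report is at least as good as any alternative, so it is a dominant strategy.

Yes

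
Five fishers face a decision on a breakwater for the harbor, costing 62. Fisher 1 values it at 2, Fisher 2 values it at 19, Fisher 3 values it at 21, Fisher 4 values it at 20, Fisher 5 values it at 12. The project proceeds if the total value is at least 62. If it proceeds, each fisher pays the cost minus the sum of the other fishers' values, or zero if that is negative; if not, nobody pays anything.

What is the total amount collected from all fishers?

Total value 74 ≥ cost 62, so it is built.
Fisher 1: others sum to 72; max(0, 62 - 72) = 0.
Fisher 2: others sum to 55; max(0, 62 - 55) = 7.
Fisher 3: others sum to 53; max(0, 62 - 53) = 9.
Fisher 4: others sum to 54; max(0, 62 - 54) = 8.
Fisher 5: others sum to 62; max(0, 62 - 62) = 0.
Total collected = 0 + 7 + 9 + 8 + 0 = 24.

24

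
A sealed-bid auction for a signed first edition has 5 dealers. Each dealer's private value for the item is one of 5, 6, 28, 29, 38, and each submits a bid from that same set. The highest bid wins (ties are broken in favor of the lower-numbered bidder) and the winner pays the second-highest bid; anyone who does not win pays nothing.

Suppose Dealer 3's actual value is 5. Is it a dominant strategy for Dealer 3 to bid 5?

Yes

Check each profile of the others' bids and compare truth against every alternative bid.
Others bid (5, 5, 5, 6): truth gives 0, best alternative gives -1.
Others bid (5, 5, 6, 5): truth gives 0, best alternative gives -1.
Others bid (5, 5, 6, 6): truth gives 0, best alternative gives -1.
Others bid (5, 5, 5, 5): truth gives 0, best alternative gives 0.
Others bid (5, 5, 5, 28): truth gives 0, best alternative gives 0.
Others bid (5, 5, 5, 29): truth gives 0, best alternative gives 0.
(Remaining 619 profiles checked similarly; truth is weakly best in each.)
In every case the truthful bid is at least as good as any alternative, so it is a dominant strategy.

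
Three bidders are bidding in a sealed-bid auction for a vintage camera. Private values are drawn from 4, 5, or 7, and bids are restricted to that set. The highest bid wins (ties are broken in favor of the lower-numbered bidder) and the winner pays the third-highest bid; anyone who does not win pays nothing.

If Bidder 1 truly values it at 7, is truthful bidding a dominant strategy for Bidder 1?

Yes

Check each profile of the others' bids and compare truth against every alternative bid.
Others bid (4, 7): truth gives 3, best alternative gives 0.
Others bid (7, 4): truth gives 3, best alternative gives 0.
Others bid (5, 7): truth gives 2, best alternative gives 0.
Others bid (7, 5): truth gives 2, best alternative gives 0.
Others bid (4, 4): truth gives 3, best alternative gives 3.
Others bid (4, 5): truth gives 3, best alternative gives 3.
(Remaining 3 profiles checked similarly; truth is weakly best in each.)
In every case the truthful bid is at least as good as any alternative, so it is a dominant strategy.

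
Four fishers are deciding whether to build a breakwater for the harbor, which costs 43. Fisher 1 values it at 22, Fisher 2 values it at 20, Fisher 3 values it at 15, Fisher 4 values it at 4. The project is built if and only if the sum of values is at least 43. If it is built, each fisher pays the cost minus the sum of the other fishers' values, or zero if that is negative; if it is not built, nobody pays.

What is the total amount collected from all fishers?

6

Total value 61 ≥ cost 43, so it is built.
Fisher 1: others sum to 39; max(0, 43 - 39) = 4.
Fisher 2: others sum to 41; max(0, 43 - 41) = 2.
Fisher 3: others sum to 46; max(0, 43 - 46) = 0.
Fisher 4: others sum to 57; max(0, 43 - 57) = 0.
Total collected = 4 + 2 + 0 + 0 = 6.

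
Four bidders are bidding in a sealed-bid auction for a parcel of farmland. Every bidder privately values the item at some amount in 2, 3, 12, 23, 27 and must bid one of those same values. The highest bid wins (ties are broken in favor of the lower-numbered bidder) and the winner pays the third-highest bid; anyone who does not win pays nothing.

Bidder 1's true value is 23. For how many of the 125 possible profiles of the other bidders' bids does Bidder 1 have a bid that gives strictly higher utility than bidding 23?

27

Others bid (2, 2, 27): truth gives 0; bid 27 gives 21 > 0. Violating.
Others bid (2, 3, 27): truth gives 0; bid 27 gives 20 > 0. Violating.
Others bid (2, 12, 27): truth gives 0; bid 27 gives 11 > 0. Violating.
Others bid (2, 27, 2): truth gives 0; bid 27 gives 21 > 0. Violating.
Others bid (2, 2, 2): truth gives 21; no alternative beats it.
Others bid (2, 2, 3): truth gives 21; no alternative beats it.
(Checking all 125 profiles: 27 have a profitable deviation, 98 do not.)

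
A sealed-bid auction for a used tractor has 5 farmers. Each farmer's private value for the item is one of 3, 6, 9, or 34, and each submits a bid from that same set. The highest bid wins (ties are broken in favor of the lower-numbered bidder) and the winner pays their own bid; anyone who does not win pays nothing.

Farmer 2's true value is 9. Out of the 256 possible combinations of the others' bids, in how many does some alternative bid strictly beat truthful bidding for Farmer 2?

Others bid (3, 3, 3, 3): truth gives 0; bid 6 gives 3 > 0. Violating.
Others bid (3, 3, 3, 6): truth gives 0; bid 6 gives 3 > 0. Violating.
Others bid (3, 3, 6, 3): truth gives 0; bid 6 gives 3 > 0. Violating.
Others bid (3, 3, 6, 6): truth gives 0; bid 6 gives 3 > 0. Violating.
Others bid (3, 3, 3, 9): truth gives 0; no alternative beats it.
Others bid (3, 3, 3, 34): truth gives 0; no alternative beats it.
(Checking all 256 profiles: 8 have a profitable deviation, 248 do not.)

8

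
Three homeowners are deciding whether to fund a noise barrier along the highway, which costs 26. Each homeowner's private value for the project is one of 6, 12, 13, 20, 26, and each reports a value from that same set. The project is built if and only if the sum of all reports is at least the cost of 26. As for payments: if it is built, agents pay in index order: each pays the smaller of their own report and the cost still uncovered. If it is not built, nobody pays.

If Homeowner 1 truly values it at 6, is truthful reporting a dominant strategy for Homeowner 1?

Check each profile of the others' reports and compare truth against every alternative report.
Others report (6, 12): truth gives 0, best alternative gives -6.
Others report (6, 13): truth gives 0, best alternative gives -6.
Others report (6, 20): truth gives 0, best alternative gives -6.
Others report (6, 26): truth gives 0, best alternative gives -6.
Others report (12, 6): truth gives 0, best alternative gives -6.
Others report (12, 12): truth gives 0, best alternative gives -6.
(Remaining 19 profiles checked similarly; truth is weakly best in each.)
In every case the truthful report is at least as good as any alternative, so it is a dominant strategy.

Yes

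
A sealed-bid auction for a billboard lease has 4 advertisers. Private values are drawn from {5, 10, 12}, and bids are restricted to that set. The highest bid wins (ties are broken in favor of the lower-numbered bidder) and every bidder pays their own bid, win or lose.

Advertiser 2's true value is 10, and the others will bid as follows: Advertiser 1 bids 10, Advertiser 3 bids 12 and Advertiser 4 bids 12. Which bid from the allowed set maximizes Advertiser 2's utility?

12

Bid 5: loses but pays 5, utility -5.
Bid 10: loses but pays 10, utility -10.
Bid 12: wins, pays 12, utility 10 - 12 = -2.
The best choice is 12 with utility -2.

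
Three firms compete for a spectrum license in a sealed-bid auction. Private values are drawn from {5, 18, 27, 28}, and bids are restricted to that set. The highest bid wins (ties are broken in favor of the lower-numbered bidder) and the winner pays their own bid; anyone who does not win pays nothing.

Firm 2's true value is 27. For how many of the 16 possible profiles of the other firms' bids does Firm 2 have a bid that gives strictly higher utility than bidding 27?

2

Others bid (5, 5): truth gives 0; bid 18 gives 9 > 0. Violating.
Others bid (5, 18): truth gives 0; bid 18 gives 9 > 0. Violating.
Others bid (5, 27): truth gives 0; no alternative beats it.
Others bid (5, 28): truth gives 0; no alternative beats it.
(Checking all 16 profiles: 2 have a profitable deviation, 14 do not.)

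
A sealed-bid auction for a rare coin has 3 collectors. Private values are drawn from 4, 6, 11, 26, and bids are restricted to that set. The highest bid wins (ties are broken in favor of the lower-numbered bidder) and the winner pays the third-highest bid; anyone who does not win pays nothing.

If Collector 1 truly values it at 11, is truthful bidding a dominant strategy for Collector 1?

Consider the case where Collector 2 bids 4 and Collector 3 bids 26.
Truthful bid 11: loses, pays 0, utility 0.
Bid 26 instead: wins, pays 4, utility 11 - 4 = 7.
Since 7 > 0, bidding 26 is strictly better here, so truthful bidding is not dominant.

No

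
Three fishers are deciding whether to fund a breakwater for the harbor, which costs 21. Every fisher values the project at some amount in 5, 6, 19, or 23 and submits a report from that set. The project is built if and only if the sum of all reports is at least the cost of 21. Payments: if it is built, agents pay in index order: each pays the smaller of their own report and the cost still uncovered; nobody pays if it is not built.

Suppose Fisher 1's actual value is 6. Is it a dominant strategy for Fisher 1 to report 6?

No

Consider the case where Fisher 2 reports 5 and Fisher 3 reports 19.
Truthful report 6: project built, pays 6, utility 6 - 6 = 0.
Report 5 instead: project built, pays 5, utility 6 - 5 = 1.
Since 1 > 0, reporting 5 is strictly better here, so truthful reporting is not dominant.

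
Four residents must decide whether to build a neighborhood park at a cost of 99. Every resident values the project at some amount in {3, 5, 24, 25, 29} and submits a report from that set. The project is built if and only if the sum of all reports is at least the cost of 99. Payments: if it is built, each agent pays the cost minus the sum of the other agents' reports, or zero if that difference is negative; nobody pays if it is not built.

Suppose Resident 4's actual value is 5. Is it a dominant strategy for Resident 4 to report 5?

Yes

Check each profile of the others' reports and compare truth against every alternative report.
Others report (3, 3, 3): truth gives 0, best alternative gives 0.
Others report (3, 3, 5): truth gives 0, best alternative gives 0.
Others report (3, 3, 24): truth gives 0, best alternative gives 0.
Others report (3, 3, 25): truth gives 0, best alternative gives 0.
Others report (3, 3, 29): truth gives 0, best alternative gives 0.
Others report (3, 5, 3): truth gives 0, best alternative gives 0.
(Remaining 119 profiles checked similarly; truth is weakly best in each.)
In every case the truthful report is at least as good as any alternative, so it is a dominant strategy.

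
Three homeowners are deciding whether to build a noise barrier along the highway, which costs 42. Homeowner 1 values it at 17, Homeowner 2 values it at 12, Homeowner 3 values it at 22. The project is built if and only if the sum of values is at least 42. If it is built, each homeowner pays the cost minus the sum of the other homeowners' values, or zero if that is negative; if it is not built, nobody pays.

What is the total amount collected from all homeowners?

Total value 51 ≥ cost 42, so it is built.
Homeowner 1: others sum to 34; max(0, 42 - 34) = 8.
Homeowner 2: others sum to 39; max(0, 42 - 39) = 3.
Homeowner 3: others sum to 29; max(0, 42 - 29) = 13.
Total collected = 8 + 3 + 13 = 24.

24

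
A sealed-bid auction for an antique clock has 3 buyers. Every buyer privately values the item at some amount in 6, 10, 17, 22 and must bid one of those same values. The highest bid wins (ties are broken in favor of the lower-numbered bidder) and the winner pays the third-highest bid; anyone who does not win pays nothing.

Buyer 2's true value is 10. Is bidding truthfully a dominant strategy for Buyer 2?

Consider the case where Buyer 1 bids 6 and Buyer 3 bids 17.
Truthful bid 10: loses, pays 0, utility 0.
Bid 17 instead: wins, pays 6, utility 10 - 6 = 4.
Since 4 > 0, bidding 17 is strictly better here, so truthful bidding is not dominant.

No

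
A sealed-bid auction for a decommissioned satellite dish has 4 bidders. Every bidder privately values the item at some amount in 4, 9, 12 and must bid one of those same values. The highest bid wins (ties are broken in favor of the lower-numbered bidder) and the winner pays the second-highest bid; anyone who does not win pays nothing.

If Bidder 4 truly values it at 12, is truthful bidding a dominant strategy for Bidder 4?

Check each profile of the others' bids and compare truth against every alternative bid.
Others bid (4, 4, 9): truth gives 3, best alternative gives 0.
Others bid (4, 9, 4): truth gives 3, best alternative gives 0.
Others bid (4, 9, 9): truth gives 3, best alternative gives 0.
Others bid (9, 4, 4): truth gives 3, best alternative gives 0.
Others bid (9, 4, 9): truth gives 3, best alternative gives 0.
Others bid (9, 9, 4): truth gives 3, best alternative gives 0.
(Remaining 21 profiles checked similarly; truth is weakly best in each.)
In every case the truthful bid is at least as good as any alternative, so it is a dominant strategy.

Yes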